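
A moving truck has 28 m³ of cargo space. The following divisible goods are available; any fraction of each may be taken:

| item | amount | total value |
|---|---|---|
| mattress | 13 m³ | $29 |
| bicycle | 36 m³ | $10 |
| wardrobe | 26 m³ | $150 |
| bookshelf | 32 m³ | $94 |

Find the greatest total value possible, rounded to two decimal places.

Take in order of value per unit:
- wardrobe (150/26 per unit): all 26 → value 150, running total 150.00
- bookshelf (94/32 per unit): 2 of 32 → value 2×94/32 = 5.8750, running total 155.88
Total 155.88.

155.88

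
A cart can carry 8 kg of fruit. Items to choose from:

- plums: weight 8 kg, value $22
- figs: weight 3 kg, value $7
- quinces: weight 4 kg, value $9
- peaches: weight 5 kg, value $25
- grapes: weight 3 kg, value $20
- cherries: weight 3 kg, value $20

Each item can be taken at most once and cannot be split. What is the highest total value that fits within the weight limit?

$45

Check high-value combinations within 8 kg:
- peaches+grapes: weight 5+3=8, value 25+20=45
- peaches+cherries: weight 5+3=8, value 25+20=45
- grapes+cherries: weight 3+3=6, value 20+20=40
Best: $45.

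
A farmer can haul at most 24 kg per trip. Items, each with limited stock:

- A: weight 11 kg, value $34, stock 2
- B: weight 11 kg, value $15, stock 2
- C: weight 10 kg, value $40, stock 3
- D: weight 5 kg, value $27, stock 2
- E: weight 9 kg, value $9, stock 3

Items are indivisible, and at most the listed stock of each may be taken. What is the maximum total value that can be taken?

Best selections within weight 24 and stock limits:
- 1×C + 2×D: weight 20, value 94
- 1×A + 2×D: weight 21, value 88
- 2×C: weight 20, value 80
Best: $94.

$94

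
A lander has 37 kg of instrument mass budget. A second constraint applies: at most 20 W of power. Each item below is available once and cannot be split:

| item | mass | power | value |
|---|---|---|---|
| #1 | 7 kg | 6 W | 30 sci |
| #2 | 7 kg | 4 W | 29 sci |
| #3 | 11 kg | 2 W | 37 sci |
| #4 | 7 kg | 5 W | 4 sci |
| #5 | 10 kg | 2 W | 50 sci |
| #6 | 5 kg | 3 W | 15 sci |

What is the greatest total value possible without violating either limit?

146 sci

Feasible sets respecting both limits:
- #1+#2+#3+#5: mass 35, power 14, value 146
- #1+#3+#5+#6: mass 33, power 13, value 132
- #2+#3+#5+#6: mass 33, power 11, value 131
- #1+#2+#4+#5+#6: mass 36, power 20, value 128
Best: 146 sci.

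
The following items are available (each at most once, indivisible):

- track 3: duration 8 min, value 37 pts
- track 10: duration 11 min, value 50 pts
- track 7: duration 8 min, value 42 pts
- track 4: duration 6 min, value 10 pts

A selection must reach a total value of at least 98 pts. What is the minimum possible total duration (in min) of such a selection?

Subsets with value ≥ 98, sorted by total duration:
- track 10+track 7+track 4: duration 25, value 102
- track 3+track 10+track 7: duration 27, value 129
- track 3+track 10+track 7+track 4: duration 33, value 139
Minimum duration: 25 min.

25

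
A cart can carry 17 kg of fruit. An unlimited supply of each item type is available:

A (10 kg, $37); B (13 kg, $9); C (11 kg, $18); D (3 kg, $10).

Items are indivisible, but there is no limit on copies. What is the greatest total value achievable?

$57

Best value-per-unit is A at 37/10; filling with it alone gives 1×37 = 37.
Optimal mix: 1×A + 2×D → weight 16, value 57.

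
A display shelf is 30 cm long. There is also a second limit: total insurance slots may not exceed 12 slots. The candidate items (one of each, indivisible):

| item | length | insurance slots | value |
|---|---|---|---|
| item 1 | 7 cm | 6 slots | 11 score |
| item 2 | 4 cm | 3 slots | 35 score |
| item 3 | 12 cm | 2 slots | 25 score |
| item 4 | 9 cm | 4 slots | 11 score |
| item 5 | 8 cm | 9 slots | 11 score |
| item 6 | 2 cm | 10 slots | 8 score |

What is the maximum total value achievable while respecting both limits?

Feasible sets respecting both limits:
- item 1+item 2+item 3: length 23, insurance slots 11, value 71
- item 2+item 3+item 4: length 25, insurance slots 9, value 71
- item 2+item 3: length 16, insurance slots 5, value 60
Best: 71 score.

71 score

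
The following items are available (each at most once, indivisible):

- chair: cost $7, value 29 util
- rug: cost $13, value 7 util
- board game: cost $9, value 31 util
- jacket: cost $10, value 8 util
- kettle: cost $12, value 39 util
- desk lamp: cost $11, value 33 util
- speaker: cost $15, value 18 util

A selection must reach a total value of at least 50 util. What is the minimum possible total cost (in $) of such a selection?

16

Subsets with value ≥ 50, sorted by total cost:
- chair+board game: cost 16, value 60
- chair+desk lamp: cost 18, value 62
Minimum cost: 16 $.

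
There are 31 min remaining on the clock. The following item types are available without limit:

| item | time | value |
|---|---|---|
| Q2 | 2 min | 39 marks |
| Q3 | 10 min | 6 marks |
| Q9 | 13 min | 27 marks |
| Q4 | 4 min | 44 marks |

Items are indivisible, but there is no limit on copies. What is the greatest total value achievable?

585 marks

Best value-per-unit is Q2 at 39/2, and filling with it alone uses time 15×2=30. No mix of the others beats 15×39 = 585.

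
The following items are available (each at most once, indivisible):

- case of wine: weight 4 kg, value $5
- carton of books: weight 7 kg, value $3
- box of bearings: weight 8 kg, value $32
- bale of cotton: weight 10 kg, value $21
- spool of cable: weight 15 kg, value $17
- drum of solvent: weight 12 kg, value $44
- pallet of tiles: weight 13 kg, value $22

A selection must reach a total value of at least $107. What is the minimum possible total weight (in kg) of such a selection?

Subsets with value ≥ 107, sorted by total weight:
- box of bearings+bale of cotton+drum of solvent+pallet of tiles: weight 43, value 119
- box of bearings+bale of cotton+spool of cable+drum of solvent: weight 45, value 114
Minimum weight: 43 kg.

43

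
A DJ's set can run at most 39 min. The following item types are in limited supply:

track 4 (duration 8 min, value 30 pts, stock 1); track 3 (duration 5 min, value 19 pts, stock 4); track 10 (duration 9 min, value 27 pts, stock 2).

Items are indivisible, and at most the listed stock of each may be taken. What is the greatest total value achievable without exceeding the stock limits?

133 pts

Top feasible selections:
- 1×track 4 + 4×track 3 + 1×track 10: duration 37, value 133
- 4×track 3 + 2×track 10: duration 38, value 130
Best: 133 pts.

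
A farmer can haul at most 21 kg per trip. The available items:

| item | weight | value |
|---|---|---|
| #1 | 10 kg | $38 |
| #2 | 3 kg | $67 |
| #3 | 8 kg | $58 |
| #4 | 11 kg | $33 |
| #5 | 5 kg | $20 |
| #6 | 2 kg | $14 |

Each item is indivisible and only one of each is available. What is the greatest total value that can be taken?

$163

This is a 0/1 knapsack; check combinations near the capacity.
- #1+#2+#3: weight 10+3+8=21, value 38+67+58=163
- #2+#3+#5+#6: weight 3+8+5+2=18, value 67+58+20+14=159
- #2+#3+#5: weight 3+8+5=16, value 67+58+20=145
- #2+#3+#6: weight 3+8+2=13, value 67+58+14=139
Best: $163.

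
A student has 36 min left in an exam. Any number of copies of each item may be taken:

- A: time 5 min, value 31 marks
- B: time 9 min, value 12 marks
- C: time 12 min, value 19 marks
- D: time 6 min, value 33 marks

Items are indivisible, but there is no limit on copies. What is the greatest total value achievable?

Best value-per-unit is A at 31/5; filling with it alone gives 7×31 = 217.
Optimal mix: 6×A + 1×D → time 36, value 219.

219 marks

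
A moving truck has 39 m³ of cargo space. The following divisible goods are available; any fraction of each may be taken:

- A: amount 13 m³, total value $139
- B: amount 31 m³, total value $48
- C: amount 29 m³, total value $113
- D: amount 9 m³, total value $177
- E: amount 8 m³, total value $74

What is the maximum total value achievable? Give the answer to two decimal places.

425.07

Take in order of value per unit:
- D (177/9 per unit): all 9 → value 177, running total 177.00
- A (139/13 per unit): all 13 → value 139, running total 316.00
- E (74/8 per unit): all 8 → value 74, running total 390.00
- C (113/29 per unit): 9 of 29 → value 9×113/29 = 35.0690, running total 425.07
Total 425.07.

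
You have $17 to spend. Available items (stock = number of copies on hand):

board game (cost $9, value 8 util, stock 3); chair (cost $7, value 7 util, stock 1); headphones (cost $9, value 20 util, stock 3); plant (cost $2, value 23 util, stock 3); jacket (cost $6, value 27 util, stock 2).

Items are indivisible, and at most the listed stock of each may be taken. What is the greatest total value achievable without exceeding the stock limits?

Top feasible selections:
- 2×plant + 2×jacket: cost 16, value 100
- 3×plant + 1×jacket: cost 12, value 96
- 1×headphones + 3×plant: cost 15, value 89
- 1×chair + 2×plant + 1×jacket: cost 17, value 80
Best: 100 util.

100 util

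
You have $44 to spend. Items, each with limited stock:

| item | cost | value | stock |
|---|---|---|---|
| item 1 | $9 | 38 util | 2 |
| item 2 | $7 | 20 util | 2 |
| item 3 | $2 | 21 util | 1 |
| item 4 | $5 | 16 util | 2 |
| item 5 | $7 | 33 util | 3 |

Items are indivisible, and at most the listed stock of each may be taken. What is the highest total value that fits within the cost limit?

196 util

Best selections within cost 44 and stock limits:
- 2×item 1 + 1×item 3 + 3×item 5: cost 41, value 196
- 2×item 1 + 1×item 3 + 2×item 4 + 2×item 5: cost 44, value 195
- 1×item 1 + 1×item 2 + 1×item 3 + 1×item 4 + 3×item 5: cost 44, value 194
Best: 196 util.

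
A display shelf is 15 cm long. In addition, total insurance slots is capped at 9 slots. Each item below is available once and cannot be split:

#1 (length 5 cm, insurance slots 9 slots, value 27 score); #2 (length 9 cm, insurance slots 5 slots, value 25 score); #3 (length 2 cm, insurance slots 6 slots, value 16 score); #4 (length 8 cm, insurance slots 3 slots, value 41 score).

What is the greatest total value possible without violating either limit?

57 score

Feasible sets respecting both limits:
- #3+#4: length 10, insurance slots 9, value 57
- #4: length 8, insurance slots 3, value 41
- #1: length 5, insurance slots 9, value 27
- #2: length 9, insurance slots 5, value 25
Best: 57 score.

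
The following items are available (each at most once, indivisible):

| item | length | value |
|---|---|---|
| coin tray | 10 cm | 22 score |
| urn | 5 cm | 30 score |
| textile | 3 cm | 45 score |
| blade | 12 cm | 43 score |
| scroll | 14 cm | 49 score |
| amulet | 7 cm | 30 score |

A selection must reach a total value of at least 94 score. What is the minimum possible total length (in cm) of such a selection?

15

Subsets with value ≥ 94, sorted by total length:
- urn+textile+amulet: length 15, value 105
- textile+scroll: length 17, value 94
Minimum length: 15 cm.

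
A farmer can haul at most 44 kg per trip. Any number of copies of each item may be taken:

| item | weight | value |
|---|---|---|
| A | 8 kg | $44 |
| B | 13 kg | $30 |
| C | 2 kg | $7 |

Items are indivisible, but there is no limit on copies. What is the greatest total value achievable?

Best value-per-unit is A at 44/8; filling with it alone gives 5×44 = 220.
Optimal mix: 5×A + 2×C → weight 44, value 234.

$234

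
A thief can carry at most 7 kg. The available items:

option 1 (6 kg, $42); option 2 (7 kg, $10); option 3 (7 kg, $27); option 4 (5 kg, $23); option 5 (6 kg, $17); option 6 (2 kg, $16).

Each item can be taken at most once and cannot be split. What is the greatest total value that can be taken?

Check high-value combinations within 7 kg:
- option 1: weight 6, value 42
- option 4+option 6: weight 5+2=7, value 23+16=39
- option 3: weight 7, value 27
- option 4: weight 5, value 23
- option 5: weight 6, value 17
Best: $42.

$42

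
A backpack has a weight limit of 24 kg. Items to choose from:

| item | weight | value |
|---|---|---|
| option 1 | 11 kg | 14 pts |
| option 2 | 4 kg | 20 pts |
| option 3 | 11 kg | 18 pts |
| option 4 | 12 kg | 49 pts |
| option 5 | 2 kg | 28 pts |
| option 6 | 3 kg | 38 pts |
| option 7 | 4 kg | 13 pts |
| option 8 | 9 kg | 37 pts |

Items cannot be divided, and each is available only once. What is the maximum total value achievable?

Check high-value combinations within 24 kg:
- option 2+option 5+option 6+option 7+option 8: weight 4+2+3+4+9=22, value 20+28+38+13+37=136
- option 2+option 4+option 5+option 6: weight 4+12+2+3=21, value 20+49+28+38=135
- option 4+option 5+option 6+option 7: weight 12+2+3+4=21, value 49+28+38+13=128
Best: 136 pts.

136 pts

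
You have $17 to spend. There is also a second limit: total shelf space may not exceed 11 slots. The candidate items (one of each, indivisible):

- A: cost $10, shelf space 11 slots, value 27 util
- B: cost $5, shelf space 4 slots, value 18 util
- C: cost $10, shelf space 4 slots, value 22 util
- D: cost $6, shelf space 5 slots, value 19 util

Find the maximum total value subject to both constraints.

Feasible sets respecting both limits:
- C+D: cost 16, shelf space 9, value 41
- B+C: cost 15, shelf space 8, value 40
- B+D: cost 11, shelf space 9, value 37
Best: 41 util.

41 util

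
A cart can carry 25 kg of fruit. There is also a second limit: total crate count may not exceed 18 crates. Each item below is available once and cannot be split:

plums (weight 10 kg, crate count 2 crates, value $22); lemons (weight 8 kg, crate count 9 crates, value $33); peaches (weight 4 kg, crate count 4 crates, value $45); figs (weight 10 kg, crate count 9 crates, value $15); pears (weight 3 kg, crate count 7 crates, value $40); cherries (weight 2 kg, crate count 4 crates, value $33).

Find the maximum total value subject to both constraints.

$140

Feasible sets respecting both limits:
- plums+peaches+pears+cherries: weight 19, crate count 17, value 140
- peaches+pears+cherries: weight 9, crate count 15, value 118
- lemons+peaches+cherries: weight 14, crate count 17, value 111
- plums+peaches+pears: weight 17, crate count 13, value 107
Best: $140.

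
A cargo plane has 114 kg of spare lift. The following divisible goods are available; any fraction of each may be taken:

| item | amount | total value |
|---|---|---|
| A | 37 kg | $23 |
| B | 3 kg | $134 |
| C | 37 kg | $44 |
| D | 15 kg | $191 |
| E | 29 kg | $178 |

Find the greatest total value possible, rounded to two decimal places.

565.65

Take in order of value per unit:
- B (134/3 per unit): all 3 → value 134, running total 134.00
- D (191/15 per unit): all 15 → value 191, running total 325.00
- E (178/29 per unit): all 29 → value 178, running total 503.00
- C (44/37 per unit): all 37 → value 44, running total 547.00
- A (23/37 per unit): 30 of 37 → value 30×23/37 = 18.6486, running total 565.65
Total 565.65.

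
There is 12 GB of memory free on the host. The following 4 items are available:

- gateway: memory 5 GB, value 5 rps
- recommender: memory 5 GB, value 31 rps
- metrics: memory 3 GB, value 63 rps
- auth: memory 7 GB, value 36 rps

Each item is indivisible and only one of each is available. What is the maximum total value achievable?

Check high-value combinations within 12 GB:
- metrics+auth: memory 3+7=10, value 63+36=99
- recommender+metrics: memory 5+3=8, value 31+63=94
- gateway+metrics: memory 5+3=8, value 5+63=68
- recommender+auth: memory 5+7=12, value 31+36=67
- metrics: memory 3, value 63
Best: 99 rps.

99 rps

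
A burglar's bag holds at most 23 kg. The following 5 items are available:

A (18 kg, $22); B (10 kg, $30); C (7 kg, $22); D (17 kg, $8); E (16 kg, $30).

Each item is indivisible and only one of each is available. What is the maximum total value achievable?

$52

Check high-value combinations within 23 kg:
- B+C: weight 10+7=17, value 30+22=52
- C+E: weight 7+16=23, value 22+30=52
- B: weight 10, value 30
Best: $52.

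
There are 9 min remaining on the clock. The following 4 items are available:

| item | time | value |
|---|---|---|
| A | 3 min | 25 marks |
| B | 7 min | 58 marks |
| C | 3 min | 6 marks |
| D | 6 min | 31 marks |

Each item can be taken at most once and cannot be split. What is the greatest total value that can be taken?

Check high-value combinations within 9 min:
- B: time 7, value 58
- A+D: time 3+6=9, value 25+31=56
- C+D: time 3+6=9, value 6+31=37
- A+C: time 3+3=6, value 25+6=31
Best: 58 marks.

58 marks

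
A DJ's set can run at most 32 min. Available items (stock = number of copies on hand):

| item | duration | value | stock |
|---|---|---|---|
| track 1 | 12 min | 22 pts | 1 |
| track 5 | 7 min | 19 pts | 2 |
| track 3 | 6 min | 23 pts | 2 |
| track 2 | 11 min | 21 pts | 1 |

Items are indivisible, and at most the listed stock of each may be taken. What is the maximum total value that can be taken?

87 pts

Top feasible selections:
- 1×track 1 + 1×track 5 + 2×track 3: duration 31, value 87
- 1×track 5 + 2×track 3 + 1×track 2: duration 30, value 86
- 2×track 5 + 2×track 3: duration 26, value 84
Best: 87 pts.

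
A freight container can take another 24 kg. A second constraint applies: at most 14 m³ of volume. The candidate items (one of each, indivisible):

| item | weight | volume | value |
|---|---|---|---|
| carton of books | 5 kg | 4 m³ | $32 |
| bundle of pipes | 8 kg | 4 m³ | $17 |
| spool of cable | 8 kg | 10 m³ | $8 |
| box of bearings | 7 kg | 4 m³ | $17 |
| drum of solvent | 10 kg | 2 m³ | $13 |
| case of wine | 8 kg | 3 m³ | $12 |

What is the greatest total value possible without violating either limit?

Feasible sets respecting both limits:
- carton of books+bundle of pipes+box of bearings: weight 20, volume 12, value 66
- carton of books+bundle of pipes+drum of solvent: weight 23, volume 10, value 62
- carton of books+box of bearings+drum of solvent: weight 22, volume 10, value 62
Best: $66.

$66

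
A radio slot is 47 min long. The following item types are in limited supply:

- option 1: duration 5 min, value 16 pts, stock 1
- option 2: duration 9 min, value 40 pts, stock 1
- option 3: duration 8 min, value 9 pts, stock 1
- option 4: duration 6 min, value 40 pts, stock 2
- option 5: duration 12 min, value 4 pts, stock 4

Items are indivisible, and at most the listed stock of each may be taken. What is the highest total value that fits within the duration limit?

Top feasible selections:
- 1×option 1 + 1×option 2 + 1×option 3 + 2×option 4 + 1×option 5: duration 46, value 149
- 1×option 1 + 1×option 2 + 1×option 3 + 2×option 4: duration 34, value 145
- 1×option 1 + 1×option 2 + 2×option 4 + 1×option 5: duration 38, value 140
Best: 149 pts.

149 pts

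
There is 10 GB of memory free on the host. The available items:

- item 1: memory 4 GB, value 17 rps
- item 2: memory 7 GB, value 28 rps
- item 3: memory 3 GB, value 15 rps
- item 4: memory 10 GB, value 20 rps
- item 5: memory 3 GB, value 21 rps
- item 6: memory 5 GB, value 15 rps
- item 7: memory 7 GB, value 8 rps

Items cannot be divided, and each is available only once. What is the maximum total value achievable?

Check high-value combinations within 10 GB:
- item 1+item 3+item 5: memory 4+3+3=10, value 17+15+21=53
- item 2+item 5: memory 7+3=10, value 28+21=49
- item 2+item 3: memory 7+3=10, value 28+15=43
Best: 53 rps.

53 rps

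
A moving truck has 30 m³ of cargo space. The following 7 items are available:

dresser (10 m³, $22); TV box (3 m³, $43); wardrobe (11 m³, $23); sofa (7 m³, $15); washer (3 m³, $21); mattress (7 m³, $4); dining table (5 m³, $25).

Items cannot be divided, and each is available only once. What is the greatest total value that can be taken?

This is a 0/1 knapsack; check combinations near the capacity.
- TV box+wardrobe+sofa+washer+dining table: volume 3+11+7+3+5=29, value 43+23+15+21+25=127
- dresser+TV box+sofa+washer+dining table: volume 10+3+7+3+5=28, value 22+43+15+21+25=126
- TV box+wardrobe+washer+mattress+dining table: volume 3+11+3+7+5=29, value 43+23+21+4+25=116
- dresser+TV box+washer+mattress+dining table: volume 10+3+3+7+5=28, value 22+43+21+4+25=115
Best: $127.

$127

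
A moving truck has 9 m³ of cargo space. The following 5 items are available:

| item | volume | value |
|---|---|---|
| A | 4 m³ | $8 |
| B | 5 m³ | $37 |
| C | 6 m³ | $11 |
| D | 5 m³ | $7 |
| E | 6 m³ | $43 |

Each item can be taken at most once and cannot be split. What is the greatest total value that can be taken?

Check high-value combinations within 9 m³:
- A+B: volume 4+5=9, value 8+37=45
- E: volume 6, value 43
- B: volume 5, value 37
- A+D: volume 4+5=9, value 8+7=15
Best: $45.

$45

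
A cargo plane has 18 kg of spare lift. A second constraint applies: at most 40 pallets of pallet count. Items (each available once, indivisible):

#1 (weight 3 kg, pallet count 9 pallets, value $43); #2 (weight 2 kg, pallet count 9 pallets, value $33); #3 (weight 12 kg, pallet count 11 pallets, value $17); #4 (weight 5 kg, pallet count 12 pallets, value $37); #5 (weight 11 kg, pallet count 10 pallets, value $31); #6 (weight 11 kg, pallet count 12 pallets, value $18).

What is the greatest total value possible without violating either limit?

$113

Feasible sets respecting both limits:
- #1+#2+#4: weight 10, pallet count 30, value 113
- #1+#2+#5: weight 16, pallet count 28, value 107
- #2+#4+#5: weight 18, pallet count 31, value 101
- #1+#2+#6: weight 16, pallet count 30, value 94
Best: $113.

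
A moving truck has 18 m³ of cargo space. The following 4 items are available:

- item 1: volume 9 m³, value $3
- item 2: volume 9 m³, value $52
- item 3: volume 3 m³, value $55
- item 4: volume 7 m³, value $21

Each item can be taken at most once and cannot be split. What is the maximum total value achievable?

$107

This is a 0/1 knapsack; check combinations near the capacity.
- item 2+item 3: volume 9+3=12, value 52+55=107
- item 3+item 4: volume 3+7=10, value 55+21=76
- item 2+item 4: volume 9+7=16, value 52+21=73
- item 1+item 3: volume 9+3=12, value 3+55=58
- item 3: volume 3, value 55
Best: $107.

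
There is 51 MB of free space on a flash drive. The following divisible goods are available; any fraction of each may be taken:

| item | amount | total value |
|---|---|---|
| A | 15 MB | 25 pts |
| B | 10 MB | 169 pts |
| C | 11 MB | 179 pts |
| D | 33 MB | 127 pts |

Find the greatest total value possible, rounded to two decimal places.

463.45

Take in order of value per unit:
- B (169/10 per unit): all 10 → value 169, running total 169.00
- C (179/11 per unit): all 11 → value 179, running total 348.00
- D (127/33 per unit): 30 of 33 → value 30×127/33 = 115.4545, running total 463.45
Total 463.45.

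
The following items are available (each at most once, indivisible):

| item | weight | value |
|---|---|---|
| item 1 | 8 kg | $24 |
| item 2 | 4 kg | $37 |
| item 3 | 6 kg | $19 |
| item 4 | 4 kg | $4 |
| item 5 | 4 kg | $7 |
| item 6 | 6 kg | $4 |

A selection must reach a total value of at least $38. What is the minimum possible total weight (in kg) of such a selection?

8

Subsets with value ≥ 38, sorted by total weight:
- item 2+item 5: weight 8, value 44
- item 2+item 4: weight 8, value 41
- item 2+item 3: weight 10, value 56
Minimum weight: 8 kg.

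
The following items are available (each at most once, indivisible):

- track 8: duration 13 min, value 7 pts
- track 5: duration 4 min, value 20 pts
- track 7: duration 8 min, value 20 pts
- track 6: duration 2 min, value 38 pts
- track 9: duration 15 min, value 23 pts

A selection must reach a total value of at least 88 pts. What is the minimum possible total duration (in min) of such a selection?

Subsets with value ≥ 88, sorted by total duration:
- track 5+track 7+track 6+track 9: duration 29, value 101
- track 8+track 5+track 6+track 9: duration 34, value 88
Minimum duration: 29 min.

29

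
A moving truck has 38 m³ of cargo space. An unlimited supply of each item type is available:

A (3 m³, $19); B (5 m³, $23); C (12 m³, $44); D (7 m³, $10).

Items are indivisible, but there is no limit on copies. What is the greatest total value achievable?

$232

Best value-per-unit is A at 19/3; filling with it alone gives 12×19 = 228.
Optimal mix: 11×A + 1×B → volume 38, value 232.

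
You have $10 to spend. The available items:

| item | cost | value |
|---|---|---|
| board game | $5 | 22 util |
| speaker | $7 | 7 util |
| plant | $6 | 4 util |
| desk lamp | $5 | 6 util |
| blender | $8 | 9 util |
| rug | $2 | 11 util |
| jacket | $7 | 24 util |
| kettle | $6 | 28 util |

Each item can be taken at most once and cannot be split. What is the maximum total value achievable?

39 util

This is a 0/1 knapsack; check combinations near the capacity.
- rug+kettle: cost 2+6=8, value 11+28=39
- rug+jacket: cost 2+7=9, value 11+24=35
- board game+rug: cost 5+2=7, value 22+11=33
- kettle: cost 6, value 28
Best: 39 util.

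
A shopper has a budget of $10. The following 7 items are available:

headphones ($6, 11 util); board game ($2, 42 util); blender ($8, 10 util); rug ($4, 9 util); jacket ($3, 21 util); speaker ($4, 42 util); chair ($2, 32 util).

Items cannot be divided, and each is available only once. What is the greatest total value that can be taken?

116 util

This is a 0/1 knapsack; check combinations near the capacity.
- board game+speaker+chair: cost 2+4+2=8, value 42+42+32=116
- board game+jacket+speaker: cost 2+3+4=9, value 42+21+42=105
- board game+jacket+chair: cost 2+3+2=7, value 42+21+32=95
- jacket+speaker+chair: cost 3+4+2=9, value 21+42+32=95
Best: 116 util.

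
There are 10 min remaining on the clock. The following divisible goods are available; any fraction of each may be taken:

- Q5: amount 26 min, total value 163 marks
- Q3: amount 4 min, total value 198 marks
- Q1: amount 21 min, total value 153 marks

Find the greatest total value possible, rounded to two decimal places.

241.71

Take in order of value per unit:
- Q3 (198/4 per unit): all 4 → value 198, running total 198.00
- Q1 (153/21 per unit): 6 of 21 → value 6×153/21 = 43.7143, running total 241.71
Total 241.71.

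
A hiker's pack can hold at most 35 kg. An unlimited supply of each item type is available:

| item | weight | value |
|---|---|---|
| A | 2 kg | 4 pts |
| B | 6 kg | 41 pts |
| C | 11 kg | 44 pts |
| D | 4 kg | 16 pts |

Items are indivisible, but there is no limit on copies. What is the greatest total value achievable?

221 pts

Best value-per-unit is B at 41/6; filling with it alone gives 5×41 = 205.
Optimal mix: 5×B + 1×D → weight 34, value 221.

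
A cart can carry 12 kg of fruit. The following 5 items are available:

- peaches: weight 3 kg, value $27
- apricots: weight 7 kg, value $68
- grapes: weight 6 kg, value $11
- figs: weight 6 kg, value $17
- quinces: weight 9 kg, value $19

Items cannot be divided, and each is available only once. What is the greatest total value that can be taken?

This is a 0/1 knapsack; check combinations near the capacity.
- peaches+apricots: weight 3+7=10, value 27+68=95
- apricots: weight 7, value 68
- peaches+quinces: weight 3+9=12, value 27+19=46
Best: $95.

$95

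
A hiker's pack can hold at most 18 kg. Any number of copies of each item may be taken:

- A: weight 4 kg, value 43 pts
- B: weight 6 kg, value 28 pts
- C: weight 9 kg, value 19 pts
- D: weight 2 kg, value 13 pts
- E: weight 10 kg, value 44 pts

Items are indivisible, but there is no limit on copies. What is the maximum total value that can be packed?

185 pts

Best value-per-unit is A at 43/4; filling with it alone gives 4×43 = 172.
Optimal mix: 4×A + 1×D → weight 18, value 185.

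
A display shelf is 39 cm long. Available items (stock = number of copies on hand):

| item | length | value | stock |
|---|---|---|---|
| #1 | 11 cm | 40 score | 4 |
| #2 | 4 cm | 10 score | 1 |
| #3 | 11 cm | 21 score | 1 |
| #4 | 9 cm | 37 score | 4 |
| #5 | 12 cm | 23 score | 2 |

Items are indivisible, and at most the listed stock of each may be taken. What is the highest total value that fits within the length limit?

Best selections within length 39 and stock limits:
- 1×#1 + 3×#4: length 38, value 151
- 4×#4: length 36, value 148
Best: 151 score.

151 score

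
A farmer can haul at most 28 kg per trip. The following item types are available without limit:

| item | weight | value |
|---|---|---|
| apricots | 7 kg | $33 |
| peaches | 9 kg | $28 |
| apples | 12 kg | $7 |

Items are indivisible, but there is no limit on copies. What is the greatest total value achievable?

$132

Best value-per-unit is apricots at 33/7, and filling with it alone uses weight 4×7=28. No mix of the others beats 4×33 = 132.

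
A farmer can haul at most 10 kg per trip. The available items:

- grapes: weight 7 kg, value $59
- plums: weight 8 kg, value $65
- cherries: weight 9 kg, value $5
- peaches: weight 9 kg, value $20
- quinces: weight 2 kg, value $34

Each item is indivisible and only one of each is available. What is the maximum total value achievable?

Check high-value combinations within 10 kg:
- plums+quinces: weight 8+2=10, value 65+34=99
- grapes+quinces: weight 7+2=9, value 59+34=93
- plums: weight 8, value 65
- grapes: weight 7, value 59
- quinces: weight 2, value 34
Best: $99.

$99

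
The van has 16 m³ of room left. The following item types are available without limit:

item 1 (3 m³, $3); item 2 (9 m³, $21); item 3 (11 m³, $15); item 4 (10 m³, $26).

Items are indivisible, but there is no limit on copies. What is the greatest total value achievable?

$32

Best value-per-unit is item 4 at 26/10; filling with it alone gives 1×26 = 26.
Optimal mix: 2×item 1 + 1×item 4 → volume 16, value 32.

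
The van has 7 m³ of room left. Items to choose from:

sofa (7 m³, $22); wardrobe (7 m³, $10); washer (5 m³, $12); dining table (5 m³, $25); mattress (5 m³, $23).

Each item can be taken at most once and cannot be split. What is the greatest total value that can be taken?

$25

Check high-value combinations within 7 m³:
- dining table: volume 5, value 25
- mattress: volume 5, value 23
- sofa: volume 7, value 22
- washer: volume 5, value 12
- wardrobe: volume 7, value 10
Best: $25.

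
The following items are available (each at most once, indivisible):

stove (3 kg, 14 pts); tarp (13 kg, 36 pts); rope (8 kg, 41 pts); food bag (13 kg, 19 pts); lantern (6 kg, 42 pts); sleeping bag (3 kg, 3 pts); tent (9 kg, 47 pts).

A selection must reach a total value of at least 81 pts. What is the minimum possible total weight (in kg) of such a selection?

14

Subsets with value ≥ 81, sorted by total weight:
- rope+lantern: weight 14, value 83
- lantern+tent: weight 15, value 89
- stove+rope+lantern: weight 17, value 97
- rope+tent: weight 17, value 88
Minimum weight: 14 kg.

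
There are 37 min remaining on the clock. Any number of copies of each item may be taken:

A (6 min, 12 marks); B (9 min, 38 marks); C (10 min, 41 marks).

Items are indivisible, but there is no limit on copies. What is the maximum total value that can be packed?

Best value-per-unit is B at 38/9; filling with it alone gives 4×38 = 152.
Optimal mix: 3×B + 1×C → time 37, value 155.

155 marks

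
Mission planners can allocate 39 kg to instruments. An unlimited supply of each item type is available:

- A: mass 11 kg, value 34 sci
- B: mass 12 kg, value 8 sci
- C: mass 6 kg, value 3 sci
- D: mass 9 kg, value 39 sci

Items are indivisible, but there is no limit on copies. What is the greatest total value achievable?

Best value-per-unit is D at 39/9, and filling with it alone uses mass 4×9=36. No mix of the others beats 4×39 = 156.

156 sci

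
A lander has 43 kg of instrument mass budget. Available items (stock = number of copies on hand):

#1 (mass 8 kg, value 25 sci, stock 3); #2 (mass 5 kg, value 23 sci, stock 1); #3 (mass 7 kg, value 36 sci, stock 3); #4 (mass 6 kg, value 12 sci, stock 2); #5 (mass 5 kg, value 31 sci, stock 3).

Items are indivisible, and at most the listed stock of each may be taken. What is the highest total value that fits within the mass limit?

Top feasible selections:
- 1×#2 + 3×#3 + 3×#5: mass 41, value 224
- 3×#3 + 1×#4 + 3×#5: mass 42, value 213
- 1×#1 + 1×#2 + 2×#3 + 3×#5: mass 42, value 213
- 1×#2 + 3×#3 + 1×#4 + 2×#5: mass 42, value 205
Best: 224 sci.

224 sci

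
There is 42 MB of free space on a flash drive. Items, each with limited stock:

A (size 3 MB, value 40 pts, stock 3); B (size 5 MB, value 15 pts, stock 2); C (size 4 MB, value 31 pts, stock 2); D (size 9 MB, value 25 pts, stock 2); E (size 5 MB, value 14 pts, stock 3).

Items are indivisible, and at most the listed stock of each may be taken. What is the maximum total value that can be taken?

Top feasible selections:
- 3×A + 2×B + 2×C + 3×E: size 42, value 254
- 3×A + 2×B + 2×C + 1×D + 1×E: size 41, value 251
- 3×A + 1×B + 2×C + 1×D + 2×E: size 41, value 250
Best: 254 pts.

254 pts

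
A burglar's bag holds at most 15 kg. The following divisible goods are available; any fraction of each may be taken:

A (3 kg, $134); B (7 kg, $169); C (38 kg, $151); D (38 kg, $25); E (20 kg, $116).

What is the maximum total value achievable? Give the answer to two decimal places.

Take in order of value per unit:
- A (134/3 per unit): all 3 → value 134, running total 134.00
- B (169/7 per unit): all 7 → value 169, running total 303.00
- E (116/20 per unit): 5 of 20 → value 5×116/20 = 29.0000, running total 332.00
Total 332.00.

332.00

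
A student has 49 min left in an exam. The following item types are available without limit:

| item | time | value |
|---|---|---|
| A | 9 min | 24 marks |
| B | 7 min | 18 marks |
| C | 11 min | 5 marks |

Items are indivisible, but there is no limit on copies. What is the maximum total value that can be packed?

126 marks

Best value-per-unit is A at 24/9; filling with it alone gives 5×24 = 120.
Optimal mix: 3×A + 3×B → time 48, value 126.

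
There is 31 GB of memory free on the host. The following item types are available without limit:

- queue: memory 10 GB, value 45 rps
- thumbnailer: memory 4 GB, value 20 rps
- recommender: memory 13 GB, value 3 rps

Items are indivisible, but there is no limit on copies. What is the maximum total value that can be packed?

Best value-per-unit is thumbnailer at 20/4; filling with it alone gives 7×20 = 140.
Optimal mix: 1×queue + 5×thumbnailer → memory 30, value 145.

145 rps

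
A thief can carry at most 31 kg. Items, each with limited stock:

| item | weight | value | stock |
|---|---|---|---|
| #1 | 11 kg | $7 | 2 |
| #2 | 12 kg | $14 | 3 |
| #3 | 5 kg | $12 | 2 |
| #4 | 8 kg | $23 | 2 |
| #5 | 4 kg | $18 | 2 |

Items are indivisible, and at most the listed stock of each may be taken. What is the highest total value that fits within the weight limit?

Best selections within weight 31 and stock limits:
- 1×#3 + 2×#4 + 2×#5: weight 29, value 94
- 2×#3 + 2×#4 + 1×#5: weight 30, value 88
Best: $94.

$94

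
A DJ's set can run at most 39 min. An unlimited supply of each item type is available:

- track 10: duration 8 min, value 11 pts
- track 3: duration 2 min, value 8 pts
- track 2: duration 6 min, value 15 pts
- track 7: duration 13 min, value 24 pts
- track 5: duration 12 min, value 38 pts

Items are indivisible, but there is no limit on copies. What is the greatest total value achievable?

152 pts

Best value-per-unit is track 3 at 8/2, and filling with it alone uses duration 19×2=38. No mix of the others beats 19×8 = 152.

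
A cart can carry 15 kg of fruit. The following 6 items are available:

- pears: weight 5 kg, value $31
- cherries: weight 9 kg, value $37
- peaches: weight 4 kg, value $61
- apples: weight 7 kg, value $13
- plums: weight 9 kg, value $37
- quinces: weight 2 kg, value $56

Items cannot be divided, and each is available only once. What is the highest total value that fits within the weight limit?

$154

This is a 0/1 knapsack; check combinations near the capacity.
- cherries+peaches+quinces: weight 9+4+2=15, value 37+61+56=154
- peaches+plums+quinces: weight 4+9+2=15, value 61+37+56=154
- pears+peaches+quinces: weight 5+4+2=11, value 31+61+56=148
Best: $154.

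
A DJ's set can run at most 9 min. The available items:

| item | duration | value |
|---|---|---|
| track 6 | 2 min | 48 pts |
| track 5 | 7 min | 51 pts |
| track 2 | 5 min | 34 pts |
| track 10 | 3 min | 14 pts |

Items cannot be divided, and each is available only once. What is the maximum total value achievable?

Check high-value combinations within 9 min:
- track 6+track 5: duration 2+7=9, value 48+51=99
- track 6+track 2: duration 2+5=7, value 48+34=82
- track 6+track 10: duration 2+3=5, value 48+14=62
- track 5: duration 7, value 51
Best: 99 pts.

99 pts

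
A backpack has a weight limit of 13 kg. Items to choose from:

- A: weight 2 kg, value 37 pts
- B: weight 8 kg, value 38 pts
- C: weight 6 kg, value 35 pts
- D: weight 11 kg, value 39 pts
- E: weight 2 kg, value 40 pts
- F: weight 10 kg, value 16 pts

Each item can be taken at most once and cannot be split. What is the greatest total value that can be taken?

Check high-value combinations within 13 kg:
- A+B+E: weight 2+8+2=12, value 37+38+40=115
- A+C+E: weight 2+6+2=10, value 37+35+40=112
- D+E: weight 11+2=13, value 39+40=79
Best: 115 pts.

115 pts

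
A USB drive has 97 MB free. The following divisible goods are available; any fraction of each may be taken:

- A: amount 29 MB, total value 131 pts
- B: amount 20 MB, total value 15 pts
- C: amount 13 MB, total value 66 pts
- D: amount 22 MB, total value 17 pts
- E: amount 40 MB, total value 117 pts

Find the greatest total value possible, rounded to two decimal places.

325.59

Take in order of value per unit:
- C (66/13 per unit): all 13 → value 66, running total 66.00
- A (131/29 per unit): all 29 → value 131, running total 197.00
- E (117/40 per unit): all 40 → value 117, running total 314.00
- D (17/22 per unit): 15 of 22 → value 15×17/22 = 11.5909, running total 325.59
Total 325.59.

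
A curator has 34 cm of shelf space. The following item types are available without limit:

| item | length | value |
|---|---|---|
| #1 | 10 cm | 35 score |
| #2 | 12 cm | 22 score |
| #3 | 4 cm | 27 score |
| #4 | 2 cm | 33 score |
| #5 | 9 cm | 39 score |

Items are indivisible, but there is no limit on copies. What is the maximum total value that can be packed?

Best value-per-unit is #4 at 33/2, and filling with it alone uses length 17×2=34. No mix of the others beats 17×33 = 561.

561 score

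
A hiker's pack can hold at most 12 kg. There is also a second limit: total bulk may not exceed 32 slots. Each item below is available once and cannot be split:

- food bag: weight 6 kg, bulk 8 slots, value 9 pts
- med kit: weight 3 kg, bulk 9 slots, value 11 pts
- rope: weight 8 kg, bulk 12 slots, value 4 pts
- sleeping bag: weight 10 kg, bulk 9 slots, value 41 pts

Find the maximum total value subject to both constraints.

41 pts

Feasible sets respecting both limits:
- sleeping bag: weight 10, bulk 9, value 41
- food bag+med kit: weight 9, bulk 17, value 20
- med kit+rope: weight 11, bulk 21, value 15
- med kit: weight 3, bulk 9, value 11
Best: 41 pts.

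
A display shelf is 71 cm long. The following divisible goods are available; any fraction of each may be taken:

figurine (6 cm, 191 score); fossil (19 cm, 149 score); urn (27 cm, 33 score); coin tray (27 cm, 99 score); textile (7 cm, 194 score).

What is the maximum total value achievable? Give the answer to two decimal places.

Take in order of value per unit:
- figurine (191/6 per unit): all 6 → value 191, running total 191.00
- textile (194/7 per unit): all 7 → value 194, running total 385.00
- fossil (149/19 per unit): all 19 → value 149, running total 534.00
- coin tray (99/27 per unit): all 27 → value 99, running total 633.00
- urn (33/27 per unit): 12 of 27 → value 12×33/27 = 14.6667, running total 647.67
Total 647.67.

647.67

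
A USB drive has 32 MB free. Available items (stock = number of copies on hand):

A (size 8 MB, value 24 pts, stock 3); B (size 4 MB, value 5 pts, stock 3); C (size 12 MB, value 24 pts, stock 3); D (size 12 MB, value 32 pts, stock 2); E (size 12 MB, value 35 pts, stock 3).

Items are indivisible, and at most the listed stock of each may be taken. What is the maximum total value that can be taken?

Top feasible selections:
- 1×A + 2×E: size 32, value 94
- 1×A + 1×D + 1×E: size 32, value 91
Best: 94 pts.

94 pts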